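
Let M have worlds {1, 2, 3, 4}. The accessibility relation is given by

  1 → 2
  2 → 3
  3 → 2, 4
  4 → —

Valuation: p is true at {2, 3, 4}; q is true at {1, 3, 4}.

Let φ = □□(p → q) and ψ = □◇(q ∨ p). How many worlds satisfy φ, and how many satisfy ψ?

For □□(p → q):
1: successors {2}; □(p → q) there: 2:T. ✓
2: successors {3}; □(p → q) there: 3:F. ✗
3: successors {2, 4}; □(p → q) there: 2:T, 4:T. ✓
4: no successors, so □□(p → q) holds vacuously. ✓
— 3 worlds.
For □◇(q ∨ p):
1: successors {2}; ◇(q ∨ p) there: 2:T. ✓
2: successors {3}; ◇(q ∨ p) there: 3:T. ✓
3: successors {2, 4}; ◇(q ∨ p) there: 2:T, 4:F. ✗
4: no successors, so □◇(q ∨ p) holds vacuously. ✓
— 3 worlds.

3 and 3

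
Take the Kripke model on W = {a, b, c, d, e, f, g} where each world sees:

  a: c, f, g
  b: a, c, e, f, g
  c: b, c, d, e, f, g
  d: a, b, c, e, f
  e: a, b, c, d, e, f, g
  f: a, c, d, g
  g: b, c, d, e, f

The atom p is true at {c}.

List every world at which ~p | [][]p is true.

a: ~p is T, [][]p is F. ✓
b: ~p is T, [][]p is F. ✓
c: ~p is F, [][]p is F. ✗
d: ~p is T, [][]p is F. ✓
e: ~p is T, [][]p is F. ✓
f: ~p is T, [][]p is F. ✓
g: ~p is T, [][]p is F. ✓

{a, b, d, e, f, g}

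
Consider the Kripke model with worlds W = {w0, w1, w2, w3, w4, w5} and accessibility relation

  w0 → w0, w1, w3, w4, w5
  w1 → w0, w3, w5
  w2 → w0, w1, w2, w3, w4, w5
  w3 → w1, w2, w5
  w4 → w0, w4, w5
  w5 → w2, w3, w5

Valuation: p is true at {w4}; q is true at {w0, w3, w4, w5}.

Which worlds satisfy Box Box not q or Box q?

{w1, w4}

w0: Box Box not q is F, Box q is F. ✗
w1: Box Box not q is F, Box q is T. ✓
w2: Box Box not q is F, Box q is F. ✗
w3: Box Box not q is F, Box q is F. ✗
w4: Box Box not q is F, Box q is T. ✓
w5: Box Box not q is F, Box q is F. ✗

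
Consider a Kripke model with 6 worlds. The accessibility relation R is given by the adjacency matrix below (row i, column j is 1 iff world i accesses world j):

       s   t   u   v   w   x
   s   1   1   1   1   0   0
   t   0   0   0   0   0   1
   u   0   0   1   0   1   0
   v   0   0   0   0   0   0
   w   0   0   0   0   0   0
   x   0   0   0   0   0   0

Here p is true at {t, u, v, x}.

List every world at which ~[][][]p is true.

s: [][][]p is F. ✓
t: [][][]p is T. ✗
u: [][][]p is F. ✓
v: [][][]p is T. ✗
w: [][][]p is T. ✗
x: [][][]p is T. ✗

{s, u}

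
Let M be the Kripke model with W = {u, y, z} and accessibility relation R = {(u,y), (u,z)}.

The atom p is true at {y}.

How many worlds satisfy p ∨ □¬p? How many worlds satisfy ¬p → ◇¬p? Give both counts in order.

For p ∨ □¬p:
u: p is F, □¬p is F. ✗
y: p is T, □¬p is T. ✓
z: p is F, □¬p is T. ✓
— 2 worlds.
For ¬p → ◇¬p:
u: ¬p is T, ◇¬p is T. ✓
y: ¬p is F, ◇¬p is F. ✓
z: ¬p is T, ◇¬p is F. ✗
— 2 worlds.

2 and 2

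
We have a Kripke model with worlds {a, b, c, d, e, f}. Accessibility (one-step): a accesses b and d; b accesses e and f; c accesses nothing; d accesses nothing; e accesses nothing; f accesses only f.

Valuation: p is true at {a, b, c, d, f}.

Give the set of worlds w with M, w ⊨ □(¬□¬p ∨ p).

{a, c, d, e, f}

a: successors {b, d}; ¬□¬p ∨ p there: b:T, d:T. ✓
b: successors {e, f}; ¬□¬p ∨ p there: e:F, f:T. ✗
c: no successors, so □(¬□¬p ∨ p) holds vacuously. ✓
d: no successors, so □(¬□¬p ∨ p) holds vacuously. ✓
e: no successors, so □(¬□¬p ∨ p) holds vacuously. ✓
f: successors {f}; ¬□¬p ∨ p there: f:T. ✓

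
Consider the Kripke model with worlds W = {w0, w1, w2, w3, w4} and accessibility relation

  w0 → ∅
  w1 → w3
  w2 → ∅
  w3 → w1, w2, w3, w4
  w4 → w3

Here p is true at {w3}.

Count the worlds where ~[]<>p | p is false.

4

w0: ~[]<>p is F, p is F. ✗
w1: ~[]<>p is F, p is F. ✗
w2: ~[]<>p is F, p is F. ✗
w3: ~[]<>p is T, p is T. ✓
w4: ~[]<>p is F, p is F. ✗
Satisfying worlds: {w3}.
So ~[]<>p | p fails at the other 4 worlds.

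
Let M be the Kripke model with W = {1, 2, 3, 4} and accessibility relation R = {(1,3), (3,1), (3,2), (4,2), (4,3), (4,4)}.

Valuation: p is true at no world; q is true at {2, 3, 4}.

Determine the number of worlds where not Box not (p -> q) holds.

3

1: Box not (p -> q) is F. ✓
2: Box not (p -> q) is T. ✗
3: Box not (p -> q) is F. ✓
4: Box not (p -> q) is F. ✓
Satisfying worlds: {1, 3, 4}.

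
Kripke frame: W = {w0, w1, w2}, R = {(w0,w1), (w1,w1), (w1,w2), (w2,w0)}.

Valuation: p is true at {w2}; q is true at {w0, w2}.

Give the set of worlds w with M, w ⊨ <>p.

{w1}

w0: successors {w1}; p there: w1:F. ✗
w1: successors {w1, w2}; p there: w1:F, w2:T. ✓
w2: successors {w0}; p there: w0:F. ✗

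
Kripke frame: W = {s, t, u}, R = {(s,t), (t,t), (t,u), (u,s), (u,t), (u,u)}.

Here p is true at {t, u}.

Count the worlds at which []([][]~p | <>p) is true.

3

s: successors {t}; [][]~p | <>p there: t:T. ✓
t: successors {t, u}; [][]~p | <>p there: t:T, u:T. ✓
u: successors {s, t, u}; [][]~p | <>p there: s:T, t:T, u:T. ✓
Satisfying worlds: {s, t, u}.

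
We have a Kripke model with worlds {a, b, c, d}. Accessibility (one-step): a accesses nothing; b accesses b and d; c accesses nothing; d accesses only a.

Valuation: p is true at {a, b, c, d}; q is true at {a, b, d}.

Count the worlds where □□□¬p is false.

a: no successors, so □□□¬p holds vacuously. ✓
b: successors {b, d}; □□¬p there: b:F, d:T. ✗
c: no successors, so □□□¬p holds vacuously. ✓
d: successors {a}; □□¬p there: a:T. ✓
Satisfying worlds: {a, c, d}.
So □□□¬p fails at the other 1 world.

1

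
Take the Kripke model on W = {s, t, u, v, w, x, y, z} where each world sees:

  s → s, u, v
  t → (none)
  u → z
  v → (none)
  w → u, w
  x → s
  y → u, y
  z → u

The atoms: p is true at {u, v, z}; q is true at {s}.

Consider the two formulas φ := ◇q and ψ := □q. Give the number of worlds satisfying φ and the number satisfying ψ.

2 and 3

For ◇q:
s: successors {s, u, v}; q there: s:T, u:F, v:F. ✓
t: no successors, so ◇q fails. ✗
u: successors {z}; q there: z:F. ✗
v: no successors, so ◇q fails. ✗
w: successors {u, w}; q there: u:F, w:F. ✗
x: successors {s}; q there: s:T. ✓
y: successors {u, y}; q there: u:F, y:F. ✗
z: successors {u}; q there: u:F. ✗
— 2 worlds.
For □q:
s: successors {s, u, v}; q there: s:T, u:F, v:F. ✗
t: no successors, so □q holds vacuously. ✓
u: successors {z}; q there: z:F. ✗
v: no successors, so □q holds vacuously. ✓
w: successors {u, w}; q there: u:F, w:F. ✗
x: successors {s}; q there: s:T. ✓
y: successors {u, y}; q there: u:F, y:F. ✗
z: successors {u}; q there: u:F. ✗
— 3 worlds.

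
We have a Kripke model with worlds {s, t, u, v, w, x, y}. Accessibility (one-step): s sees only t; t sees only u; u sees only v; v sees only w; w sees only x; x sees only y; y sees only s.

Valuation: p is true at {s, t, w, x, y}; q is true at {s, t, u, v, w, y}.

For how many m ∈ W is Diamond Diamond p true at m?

5

s: successors {t}; Diamond p there: t:F. ✗
t: successors {u}; Diamond p there: u:F. ✗
u: successors {v}; Diamond p there: v:T. ✓
v: successors {w}; Diamond p there: w:T. ✓
w: successors {x}; Diamond p there: x:T. ✓
x: successors {y}; Diamond p there: y:T. ✓
y: successors {s}; Diamond p there: s:T. ✓
Satisfying worlds: {u, v, w, x, y}.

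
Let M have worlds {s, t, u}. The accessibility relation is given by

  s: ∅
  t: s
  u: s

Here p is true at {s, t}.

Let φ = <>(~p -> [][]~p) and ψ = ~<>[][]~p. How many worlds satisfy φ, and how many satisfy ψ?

2 and 1

For <>(~p -> [][]~p):
s: no successors, so <>(~p -> [][]~p) fails. ✗
t: successors {s}; ~p -> [][]~p there: s:T. ✓
u: successors {s}; ~p -> [][]~p there: s:T. ✓
— 2 worlds.
For ~<>[][]~p:
s: <>[][]~p is F. ✓
t: <>[][]~p is T. ✗
u: <>[][]~p is T. ✗
— 1 world.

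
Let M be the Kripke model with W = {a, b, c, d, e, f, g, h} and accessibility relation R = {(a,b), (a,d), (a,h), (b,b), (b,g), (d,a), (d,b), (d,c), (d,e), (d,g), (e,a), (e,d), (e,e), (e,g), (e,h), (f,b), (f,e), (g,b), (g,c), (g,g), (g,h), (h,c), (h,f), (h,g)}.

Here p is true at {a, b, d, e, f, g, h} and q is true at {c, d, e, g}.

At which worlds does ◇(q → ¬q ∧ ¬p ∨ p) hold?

{a, b, d, e, f, g, h}

a: successors {b, d, h}; q → ¬q ∧ ¬p ∨ p there: b:T, d:T, h:T. ✓
b: successors {b, g}; q → ¬q ∧ ¬p ∨ p there: b:T, g:T. ✓
c: no successors, so ◇(q → ¬q ∧ ¬p ∨ p) fails. ✗
d: successors {a, b, c, e, g}; q → ¬q ∧ ¬p ∨ p there: a:T, b:T, c:F, e:T, g:T. ✓
e: successors {a, d, e, g, h}; q → ¬q ∧ ¬p ∨ p there: a:T, d:T, e:T, g:T, h:T. ✓
f: successors {b, e}; q → ¬q ∧ ¬p ∨ p there: b:T, e:T. ✓
g: successors {b, c, g, h}; q → ¬q ∧ ¬p ∨ p there: b:T, c:F, g:T, h:T. ✓
h: successors {c, f, g}; q → ¬q ∧ ¬p ∨ p there: c:F, f:T, g:T. ✓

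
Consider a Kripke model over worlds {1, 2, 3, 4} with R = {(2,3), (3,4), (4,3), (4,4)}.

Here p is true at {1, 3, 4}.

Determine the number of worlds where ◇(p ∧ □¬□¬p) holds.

1: no successors, so ◇(p ∧ □¬□¬p) fails. ✗
2: successors {3}; p ∧ □¬□¬p there: 3:T. ✓
3: successors {4}; p ∧ □¬□¬p there: 4:T. ✓
4: successors {3, 4}; p ∧ □¬□¬p there: 3:T, 4:T. ✓
Satisfying worlds: {2, 3, 4}.

3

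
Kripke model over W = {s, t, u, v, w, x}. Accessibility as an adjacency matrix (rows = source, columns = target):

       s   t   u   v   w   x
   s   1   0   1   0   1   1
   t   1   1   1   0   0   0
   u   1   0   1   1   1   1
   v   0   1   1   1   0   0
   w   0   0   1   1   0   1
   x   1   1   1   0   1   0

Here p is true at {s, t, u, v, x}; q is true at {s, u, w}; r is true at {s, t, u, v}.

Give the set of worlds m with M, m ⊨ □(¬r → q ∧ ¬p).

s: successors {s, u, w, x}; ¬r → q ∧ ¬p there: s:T, u:T, w:T, x:F. ✗
t: successors {s, t, u}; ¬r → q ∧ ¬p there: s:T, t:T, u:T. ✓
u: successors {s, u, v, w, x}; ¬r → q ∧ ¬p there: s:T, u:T, v:T, w:T, x:F. ✗
v: successors {t, u, v}; ¬r → q ∧ ¬p there: t:T, u:T, v:T. ✓
w: successors {u, v, x}; ¬r → q ∧ ¬p there: u:T, v:T, x:F. ✗
x: successors {s, t, u, w}; ¬r → q ∧ ¬p there: s:T, t:T, u:T, w:T. ✓

{t, v, x}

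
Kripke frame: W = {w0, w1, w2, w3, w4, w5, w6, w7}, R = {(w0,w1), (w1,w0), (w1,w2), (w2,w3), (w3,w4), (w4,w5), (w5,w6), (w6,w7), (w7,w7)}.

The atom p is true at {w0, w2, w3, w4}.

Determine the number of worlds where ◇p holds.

w0: successors {w1}; p there: w1:F. ✗
w1: successors {w0, w2}; p there: w0:T, w2:T. ✓
w2: successors {w3}; p there: w3:T. ✓
w3: successors {w4}; p there: w4:T. ✓
w4: successors {w5}; p there: w5:F. ✗
w5: successors {w6}; p there: w6:F. ✗
w6: successors {w7}; p there: w7:F. ✗
w7: successors {w7}; p there: w7:F. ✗
Satisfying worlds: {w1, w2, w3}.

3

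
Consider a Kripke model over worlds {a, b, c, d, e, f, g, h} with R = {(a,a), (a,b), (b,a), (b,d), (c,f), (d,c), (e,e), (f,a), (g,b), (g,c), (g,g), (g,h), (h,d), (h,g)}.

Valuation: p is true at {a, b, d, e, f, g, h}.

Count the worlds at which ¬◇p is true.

a: ◇p is T. ✗
b: ◇p is T. ✗
c: ◇p is T. ✗
d: ◇p is F. ✓
e: ◇p is T. ✗
f: ◇p is T. ✗
g: ◇p is T. ✗
h: ◇p is T. ✗
Satisfying worlds: {d}.

1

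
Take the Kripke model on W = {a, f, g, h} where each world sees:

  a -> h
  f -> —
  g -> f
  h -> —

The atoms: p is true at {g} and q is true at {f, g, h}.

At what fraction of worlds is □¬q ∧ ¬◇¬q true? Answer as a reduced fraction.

1/2

a: □¬q is F, ¬◇¬q is T. ✗
f: □¬q is T, ¬◇¬q is T. ✓
g: □¬q is F, ¬◇¬q is T. ✗
h: □¬q is T, ¬◇¬q is T. ✓
That's 2 of 4 worlds, so 2/4 = 1/2.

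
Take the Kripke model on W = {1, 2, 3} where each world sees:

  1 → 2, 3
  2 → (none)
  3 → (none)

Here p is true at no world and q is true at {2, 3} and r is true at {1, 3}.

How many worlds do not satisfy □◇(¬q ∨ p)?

1: successors {2, 3}; ◇(¬q ∨ p) there: 2:F, 3:F. ✗
2: no successors, so □◇(¬q ∨ p) holds vacuously. ✓
3: no successors, so □◇(¬q ∨ p) holds vacuously. ✓
Satisfying worlds: {2, 3}.
So □◇(¬q ∨ p) fails at the other 1 world.

1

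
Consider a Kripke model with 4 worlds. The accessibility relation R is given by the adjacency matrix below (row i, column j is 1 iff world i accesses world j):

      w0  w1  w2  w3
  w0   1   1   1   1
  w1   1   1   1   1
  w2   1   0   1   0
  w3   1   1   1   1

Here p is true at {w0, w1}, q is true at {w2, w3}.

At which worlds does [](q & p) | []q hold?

w0: [](q & p) is F, []q is F. ✗
w1: [](q & p) is F, []q is F. ✗
w2: [](q & p) is F, []q is F. ✗
w3: [](q & p) is F, []q is F. ✗

∅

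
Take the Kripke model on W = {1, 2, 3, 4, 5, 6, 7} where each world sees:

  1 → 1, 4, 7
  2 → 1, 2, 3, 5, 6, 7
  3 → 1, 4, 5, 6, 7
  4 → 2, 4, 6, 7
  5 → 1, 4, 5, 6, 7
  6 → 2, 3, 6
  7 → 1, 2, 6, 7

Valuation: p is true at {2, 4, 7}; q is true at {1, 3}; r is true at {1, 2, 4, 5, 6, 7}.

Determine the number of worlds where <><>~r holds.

6

1: successors {1, 4, 7}; <>~r there: 1:F, 4:F, 7:F. ✗
2: successors {1, 2, 3, 5, 6, 7}; <>~r there: 1:F, 2:T, 3:F, 5:F, 6:T, 7:F. ✓
3: successors {1, 4, 5, 6, 7}; <>~r there: 1:F, 4:F, 5:F, 6:T, 7:F. ✓
4: successors {2, 4, 6, 7}; <>~r there: 2:T, 4:F, 6:T, 7:F. ✓
5: successors {1, 4, 5, 6, 7}; <>~r there: 1:F, 4:F, 5:F, 6:T, 7:F. ✓
6: successors {2, 3, 6}; <>~r there: 2:T, 3:F, 6:T. ✓
7: successors {1, 2, 6, 7}; <>~r there: 1:F, 2:T, 6:T, 7:F. ✓
Satisfying worlds: {2, 3, 4, 5, 6, 7}.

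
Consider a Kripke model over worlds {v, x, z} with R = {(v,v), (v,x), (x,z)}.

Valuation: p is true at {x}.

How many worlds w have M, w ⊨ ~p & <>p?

v: ~p is T, <>p is T. ✓
x: ~p is F, <>p is F. ✗
z: ~p is T, <>p is F. ✗
Satisfying worlds: {v}.

1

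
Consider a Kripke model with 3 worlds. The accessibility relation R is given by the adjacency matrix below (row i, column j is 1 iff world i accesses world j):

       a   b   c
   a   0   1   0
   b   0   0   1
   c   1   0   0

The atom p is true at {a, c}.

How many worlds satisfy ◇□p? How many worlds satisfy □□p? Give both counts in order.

2 and 2

For ◇□p:
a: successors {b}; □p there: b:T. ✓
b: successors {c}; □p there: c:T. ✓
c: successors {a}; □p there: a:F. ✗
— 2 worlds.
For □□p:
a: successors {b}; □p there: b:T. ✓
b: successors {c}; □p there: c:T. ✓
c: successors {a}; □p there: a:F. ✗
— 2 worlds.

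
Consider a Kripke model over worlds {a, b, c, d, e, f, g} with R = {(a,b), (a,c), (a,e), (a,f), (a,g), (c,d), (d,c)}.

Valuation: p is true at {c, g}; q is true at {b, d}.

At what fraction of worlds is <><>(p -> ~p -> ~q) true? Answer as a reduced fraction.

a: successors {b, c, e, f, g}; <>(p -> ~p -> ~q) there: b:F, c:T, e:F, f:F, g:F. ✓
b: no successors, so <><>(p -> ~p -> ~q) fails. ✗
c: successors {d}; <>(p -> ~p -> ~q) there: d:T. ✓
d: successors {c}; <>(p -> ~p -> ~q) there: c:T. ✓
e: no successors, so <><>(p -> ~p -> ~q) fails. ✗
f: no successors, so <><>(p -> ~p -> ~q) fails. ✗
g: no successors, so <><>(p -> ~p -> ~q) fails. ✗
That's 3 of 7 worlds, so 3/7.

3/7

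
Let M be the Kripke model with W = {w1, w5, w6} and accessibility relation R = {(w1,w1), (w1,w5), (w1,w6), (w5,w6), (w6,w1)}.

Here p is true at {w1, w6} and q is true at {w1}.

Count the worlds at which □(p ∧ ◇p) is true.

2

w1: successors {w1, w5, w6}; p ∧ ◇p there: w1:T, w5:F, w6:T. ✗
w5: successors {w6}; p ∧ ◇p there: w6:T. ✓
w6: successors {w1}; p ∧ ◇p there: w1:T. ✓
Satisfying worlds: {w5, w6}.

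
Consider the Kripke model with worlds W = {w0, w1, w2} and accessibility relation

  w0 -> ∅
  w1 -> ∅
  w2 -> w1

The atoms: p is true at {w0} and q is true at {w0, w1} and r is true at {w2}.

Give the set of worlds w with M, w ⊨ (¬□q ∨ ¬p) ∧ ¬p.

{w1, w2}

w0: ¬□q ∨ ¬p is F, ¬p is F. ✗
w1: ¬□q ∨ ¬p is T, ¬p is T. ✓
w2: ¬□q ∨ ¬p is T, ¬p is T. ✓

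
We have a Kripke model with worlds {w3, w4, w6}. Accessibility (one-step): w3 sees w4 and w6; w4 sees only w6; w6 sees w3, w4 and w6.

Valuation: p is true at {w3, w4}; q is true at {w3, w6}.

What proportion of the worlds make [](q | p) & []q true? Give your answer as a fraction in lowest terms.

w3: [](q | p) is T, []q is F. ✗
w4: [](q | p) is T, []q is T. ✓
w6: [](q | p) is T, []q is F. ✗
That's 1 of 3 worlds, so 1/3.

1/3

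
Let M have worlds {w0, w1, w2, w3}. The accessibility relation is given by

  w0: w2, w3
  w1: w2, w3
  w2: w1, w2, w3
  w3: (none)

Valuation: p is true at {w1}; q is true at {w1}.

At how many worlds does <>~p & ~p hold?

2

w0: <>~p is T, ~p is T. ✓
w1: <>~p is T, ~p is F. ✗
w2: <>~p is T, ~p is T. ✓
w3: <>~p is F, ~p is T. ✗
Satisfying worlds: {w0, w2}.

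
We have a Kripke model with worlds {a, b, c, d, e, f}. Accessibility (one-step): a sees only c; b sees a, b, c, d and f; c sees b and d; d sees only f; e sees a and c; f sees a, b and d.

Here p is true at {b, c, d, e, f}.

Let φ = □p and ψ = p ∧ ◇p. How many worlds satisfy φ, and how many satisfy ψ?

For □p:
a: successors {c}; p there: c:T. ✓
b: successors {a, b, c, d, f}; p there: a:F, b:T, c:T, d:T, f:T. ✗
c: successors {b, d}; p there: b:T, d:T. ✓
d: successors {f}; p there: f:T. ✓
e: successors {a, c}; p there: a:F, c:T. ✗
f: successors {a, b, d}; p there: a:F, b:T, d:T. ✗
— 3 worlds.
For p ∧ ◇p:
a: p is F, ◇p is T. ✗
b: p is T, ◇p is T. ✓
c: p is T, ◇p is T. ✓
d: p is T, ◇p is T. ✓
e: p is T, ◇p is T. ✓
f: p is T, ◇p is T. ✓
— 5 worlds.

3 and 5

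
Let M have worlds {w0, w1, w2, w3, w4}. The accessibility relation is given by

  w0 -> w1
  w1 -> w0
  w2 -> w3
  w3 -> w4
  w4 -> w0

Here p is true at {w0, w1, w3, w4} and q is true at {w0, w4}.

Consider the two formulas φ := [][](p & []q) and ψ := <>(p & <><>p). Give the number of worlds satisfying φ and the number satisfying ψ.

3 and 5

For [][](p & []q):
w0: successors {w1}; [](p & []q) there: w1:F. ✗
w1: successors {w0}; [](p & []q) there: w0:T. ✓
w2: successors {w3}; [](p & []q) there: w3:T. ✓
w3: successors {w4}; [](p & []q) there: w4:F. ✗
w4: successors {w0}; [](p & []q) there: w0:T. ✓
— 3 worlds.
For <>(p & <><>p):
w0: successors {w1}; p & <><>p there: w1:T. ✓
w1: successors {w0}; p & <><>p there: w0:T. ✓
w2: successors {w3}; p & <><>p there: w3:T. ✓
w3: successors {w4}; p & <><>p there: w4:T. ✓
w4: successors {w0}; p & <><>p there: w0:T. ✓
— 5 worlds.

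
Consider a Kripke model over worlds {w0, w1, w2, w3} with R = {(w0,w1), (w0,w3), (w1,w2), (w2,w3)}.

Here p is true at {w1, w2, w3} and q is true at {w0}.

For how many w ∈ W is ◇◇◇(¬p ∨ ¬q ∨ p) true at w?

1

w0: successors {w1, w3}; ◇◇(¬p ∨ ¬q ∨ p) there: w1:T, w3:F. ✓
w1: successors {w2}; ◇◇(¬p ∨ ¬q ∨ p) there: w2:F. ✗
w2: successors {w3}; ◇◇(¬p ∨ ¬q ∨ p) there: w3:F. ✗
w3: no successors, so ◇◇◇(¬p ∨ ¬q ∨ p) fails. ✗
Satisfying worlds: {w0}.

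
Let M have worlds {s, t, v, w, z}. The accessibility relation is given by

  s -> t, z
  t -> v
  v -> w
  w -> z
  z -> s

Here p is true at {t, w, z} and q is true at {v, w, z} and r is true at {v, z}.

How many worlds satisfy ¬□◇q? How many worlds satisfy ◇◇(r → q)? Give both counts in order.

For ¬□◇q:
s: □◇q is F. ✓
t: □◇q is T. ✗
v: □◇q is T. ✗
w: □◇q is F. ✓
z: □◇q is T. ✗
— 2 worlds.
For ◇◇(r → q):
s: successors {t, z}; ◇(r → q) there: t:T, z:T. ✓
t: successors {v}; ◇(r → q) there: v:T. ✓
v: successors {w}; ◇(r → q) there: w:T. ✓
w: successors {z}; ◇(r → q) there: z:T. ✓
z: successors {s}; ◇(r → q) there: s:T. ✓
— 5 worlds.

2 and 5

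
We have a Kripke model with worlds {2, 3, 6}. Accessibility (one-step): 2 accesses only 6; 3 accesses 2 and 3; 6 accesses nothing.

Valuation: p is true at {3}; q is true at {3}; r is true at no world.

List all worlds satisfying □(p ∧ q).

{6}

2: successors {6}; p ∧ q there: 6:F. ✗
3: successors {2, 3}; p ∧ q there: 2:F, 3:T. ✗
6: no successors, so □(p ∧ q) holds vacuously. ✓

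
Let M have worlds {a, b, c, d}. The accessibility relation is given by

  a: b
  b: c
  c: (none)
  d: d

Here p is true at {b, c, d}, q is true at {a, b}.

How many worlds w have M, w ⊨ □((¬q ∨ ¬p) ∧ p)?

a: successors {b}; (¬q ∨ ¬p) ∧ p there: b:F. ✗
b: successors {c}; (¬q ∨ ¬p) ∧ p there: c:T. ✓
c: no successors, so □((¬q ∨ ¬p) ∧ p) holds vacuously. ✓
d: successors {d}; (¬q ∨ ¬p) ∧ p there: d:T. ✓
Satisfying worlds: {b, c, d}.

3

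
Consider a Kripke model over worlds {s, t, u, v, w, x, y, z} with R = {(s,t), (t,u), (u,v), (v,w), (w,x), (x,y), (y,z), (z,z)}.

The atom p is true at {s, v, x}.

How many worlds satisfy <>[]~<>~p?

s: successors {t}; []~<>~p there: t:T. ✓
t: successors {u}; []~<>~p there: u:F. ✗
u: successors {v}; []~<>~p there: v:T. ✓
v: successors {w}; []~<>~p there: w:F. ✗
w: successors {x}; []~<>~p there: x:F. ✗
x: successors {y}; []~<>~p there: y:F. ✗
y: successors {z}; []~<>~p there: z:F. ✗
z: successors {z}; []~<>~p there: z:F. ✗
Satisfying worlds: {s, u}.

2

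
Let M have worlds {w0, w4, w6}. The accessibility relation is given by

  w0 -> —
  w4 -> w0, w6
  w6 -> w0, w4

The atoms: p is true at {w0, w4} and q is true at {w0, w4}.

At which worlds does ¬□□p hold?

w0: □□p is T. ✗
w4: □□p is T. ✗
w6: □□p is F. ✓

{w6}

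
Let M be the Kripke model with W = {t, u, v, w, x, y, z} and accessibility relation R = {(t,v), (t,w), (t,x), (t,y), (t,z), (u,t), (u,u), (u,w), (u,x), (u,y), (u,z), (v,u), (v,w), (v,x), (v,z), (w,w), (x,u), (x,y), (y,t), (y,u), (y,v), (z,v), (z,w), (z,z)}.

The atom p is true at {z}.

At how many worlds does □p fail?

t: successors {v, w, x, y, z}; p there: v:F, w:F, x:F, y:F, z:T. ✗
u: successors {t, u, w, x, y, z}; p there: t:F, u:F, w:F, x:F, y:F, z:T. ✗
v: successors {u, w, x, z}; p there: u:F, w:F, x:F, z:T. ✗
w: successors {w}; p there: w:F. ✗
x: successors {u, y}; p there: u:F, y:F. ✗
y: successors {t, u, v}; p there: t:F, u:F, v:F. ✗
z: successors {v, w, z}; p there: v:F, w:F, z:T. ✗
Satisfying worlds: ∅.
So □p fails at the other 7 worlds.

7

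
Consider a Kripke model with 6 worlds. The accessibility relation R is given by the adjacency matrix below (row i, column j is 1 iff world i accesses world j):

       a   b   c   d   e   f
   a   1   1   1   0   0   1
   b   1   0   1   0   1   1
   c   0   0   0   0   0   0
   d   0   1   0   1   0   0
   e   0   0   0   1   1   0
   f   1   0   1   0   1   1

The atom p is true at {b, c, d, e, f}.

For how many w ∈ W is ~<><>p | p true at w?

a: ~<><>p is F, p is F. ✗
b: ~<><>p is F, p is T. ✓
c: ~<><>p is T, p is T. ✓
d: ~<><>p is F, p is T. ✓
e: ~<><>p is F, p is T. ✓
f: ~<><>p is F, p is T. ✓
Satisfying worlds: {b, c, d, e, f}.

5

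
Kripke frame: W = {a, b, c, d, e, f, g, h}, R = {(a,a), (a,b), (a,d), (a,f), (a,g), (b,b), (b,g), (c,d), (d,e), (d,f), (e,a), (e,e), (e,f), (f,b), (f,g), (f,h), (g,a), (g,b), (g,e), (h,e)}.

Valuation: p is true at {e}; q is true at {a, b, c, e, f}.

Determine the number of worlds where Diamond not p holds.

7

a: successors {a, b, d, f, g}; not p there: a:T, b:T, d:T, f:T, g:T. ✓
b: successors {b, g}; not p there: b:T, g:T. ✓
c: successors {d}; not p there: d:T. ✓
d: successors {e, f}; not p there: e:F, f:T. ✓
e: successors {a, e, f}; not p there: a:T, e:F, f:T. ✓
f: successors {b, g, h}; not p there: b:T, g:T, h:T. ✓
g: successors {a, b, e}; not p there: a:T, b:T, e:F. ✓
h: successors {e}; not p there: e:F. ✗
Satisfying worlds: {a, b, c, d, e, f, g}.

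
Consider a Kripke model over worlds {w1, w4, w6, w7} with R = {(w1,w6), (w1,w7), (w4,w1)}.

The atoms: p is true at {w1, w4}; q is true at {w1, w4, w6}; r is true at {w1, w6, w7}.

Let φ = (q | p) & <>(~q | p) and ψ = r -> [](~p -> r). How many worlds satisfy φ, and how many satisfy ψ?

2 and 4

For (q | p) & <>(~q | p):
w1: q | p is T, <>(~q | p) is T. ✓
w4: q | p is T, <>(~q | p) is T. ✓
w6: q | p is T, <>(~q | p) is F. ✗
w7: q | p is F, <>(~q | p) is F. ✗
— 2 worlds.
For r -> [](~p -> r):
w1: r is T, [](~p -> r) is T. ✓
w4: r is F, [](~p -> r) is T. ✓
w6: r is T, [](~p -> r) is T. ✓
w7: r is T, [](~p -> r) is T. ✓
— 4 worlds.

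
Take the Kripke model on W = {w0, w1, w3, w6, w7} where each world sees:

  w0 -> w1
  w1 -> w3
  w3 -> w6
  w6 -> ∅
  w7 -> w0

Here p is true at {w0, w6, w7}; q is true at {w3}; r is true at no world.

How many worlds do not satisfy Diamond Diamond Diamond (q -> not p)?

3

w0: successors {w1}; Diamond Diamond (q -> not p) there: w1:T. ✓
w1: successors {w3}; Diamond Diamond (q -> not p) there: w3:F. ✗
w3: successors {w6}; Diamond Diamond (q -> not p) there: w6:F. ✗
w6: no successors, so Diamond Diamond Diamond (q -> not p) fails. ✗
w7: successors {w0}; Diamond Diamond (q -> not p) there: w0:T. ✓
Satisfying worlds: {w0, w7}.
So Diamond Diamond Diamond (q -> not p) fails at the other 3 worlds.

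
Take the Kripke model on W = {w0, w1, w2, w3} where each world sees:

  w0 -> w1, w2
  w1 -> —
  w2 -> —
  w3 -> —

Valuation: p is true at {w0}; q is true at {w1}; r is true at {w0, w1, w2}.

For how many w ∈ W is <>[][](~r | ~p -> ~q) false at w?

w0: successors {w1, w2}; [][](~r | ~p -> ~q) there: w1:T, w2:T. ✓
w1: no successors, so <>[][](~r | ~p -> ~q) fails. ✗
w2: no successors, so <>[][](~r | ~p -> ~q) fails. ✗
w3: no successors, so <>[][](~r | ~p -> ~q) fails. ✗
Satisfying worlds: {w0}.
So <>[][](~r | ~p -> ~q) fails at the other 3 worlds.

3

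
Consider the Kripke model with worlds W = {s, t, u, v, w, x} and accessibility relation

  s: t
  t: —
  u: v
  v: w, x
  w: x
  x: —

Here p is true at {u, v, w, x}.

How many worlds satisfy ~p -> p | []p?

5

s: ~p is T, p | []p is F. ✗
t: ~p is T, p | []p is T. ✓
u: ~p is F, p | []p is T. ✓
v: ~p is F, p | []p is T. ✓
w: ~p is F, p | []p is T. ✓
x: ~p is F, p | []p is T. ✓
Satisfying worlds: {t, u, v, w, x}.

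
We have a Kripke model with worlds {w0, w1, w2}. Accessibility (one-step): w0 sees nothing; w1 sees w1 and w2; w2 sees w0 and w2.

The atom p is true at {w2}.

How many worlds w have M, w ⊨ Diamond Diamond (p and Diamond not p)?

w0: no successors, so Diamond Diamond (p and Diamond not p) fails. ✗
w1: successors {w1, w2}; Diamond (p and Diamond not p) there: w1:T, w2:T. ✓
w2: successors {w0, w2}; Diamond (p and Diamond not p) there: w0:F, w2:T. ✓
Satisfying worlds: {w1, w2}.

2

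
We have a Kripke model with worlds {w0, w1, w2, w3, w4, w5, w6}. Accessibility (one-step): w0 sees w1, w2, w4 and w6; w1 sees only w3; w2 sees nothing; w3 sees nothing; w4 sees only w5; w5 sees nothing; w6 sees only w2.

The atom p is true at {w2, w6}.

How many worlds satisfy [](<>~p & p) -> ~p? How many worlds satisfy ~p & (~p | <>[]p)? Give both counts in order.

For [](<>~p & p) -> ~p:
w0: [](<>~p & p) is F, ~p is T. ✓
w1: [](<>~p & p) is F, ~p is T. ✓
w2: [](<>~p & p) is T, ~p is F. ✗
w3: [](<>~p & p) is T, ~p is T. ✓
w4: [](<>~p & p) is F, ~p is T. ✓
w5: [](<>~p & p) is T, ~p is T. ✓
w6: [](<>~p & p) is F, ~p is F. ✓
— 6 worlds.
For ~p & (~p | <>[]p):
w0: ~p is T, ~p | <>[]p is T. ✓
w1: ~p is T, ~p | <>[]p is T. ✓
w2: ~p is F, ~p | <>[]p is F. ✗
w3: ~p is T, ~p | <>[]p is T. ✓
w4: ~p is T, ~p | <>[]p is T. ✓
w5: ~p is T, ~p | <>[]p is T. ✓
w6: ~p is F, ~p | <>[]p is T. ✗
— 5 worlds.

6 and 5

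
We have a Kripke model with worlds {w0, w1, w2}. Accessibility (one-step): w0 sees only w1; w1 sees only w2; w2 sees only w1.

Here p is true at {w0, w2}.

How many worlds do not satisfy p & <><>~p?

3

w0: p is T, <><>~p is F. ✗
w1: p is F, <><>~p is T. ✗
w2: p is T, <><>~p is F. ✗
Satisfying worlds: ∅.
So p & <><>~p fails at the other 3 worlds.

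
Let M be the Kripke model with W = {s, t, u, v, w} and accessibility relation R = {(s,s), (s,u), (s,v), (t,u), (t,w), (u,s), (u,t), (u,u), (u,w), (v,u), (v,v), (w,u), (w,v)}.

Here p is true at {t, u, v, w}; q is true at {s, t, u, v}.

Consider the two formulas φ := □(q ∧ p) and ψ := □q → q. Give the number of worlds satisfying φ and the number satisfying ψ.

2 and 4

For □(q ∧ p):
s: successors {s, u, v}; q ∧ p there: s:F, u:T, v:T. ✗
t: successors {u, w}; q ∧ p there: u:T, w:F. ✗
u: successors {s, t, u, w}; q ∧ p there: s:F, t:T, u:T, w:F. ✗
v: successors {u, v}; q ∧ p there: u:T, v:T. ✓
w: successors {u, v}; q ∧ p there: u:T, v:T. ✓
— 2 worlds.
For □q → q:
s: □q is T, q is T. ✓
t: □q is F, q is T. ✓
u: □q is F, q is T. ✓
v: □q is T, q is T. ✓
w: □q is T, q is F. ✗
— 4 worlds.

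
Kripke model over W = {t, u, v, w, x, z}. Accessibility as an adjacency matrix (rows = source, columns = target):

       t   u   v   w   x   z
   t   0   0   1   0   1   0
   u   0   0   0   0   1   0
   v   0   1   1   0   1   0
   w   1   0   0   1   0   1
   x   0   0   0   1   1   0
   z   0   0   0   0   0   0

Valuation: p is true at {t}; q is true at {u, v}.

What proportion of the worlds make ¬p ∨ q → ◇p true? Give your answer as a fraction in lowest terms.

1/3

t: ¬p ∨ q is F, ◇p is F. ✓
u: ¬p ∨ q is T, ◇p is F. ✗
v: ¬p ∨ q is T, ◇p is F. ✗
w: ¬p ∨ q is T, ◇p is T. ✓
x: ¬p ∨ q is T, ◇p is F. ✗
z: ¬p ∨ q is T, ◇p is F. ✗
That's 2 of 6 worlds, so 2/6 = 1/3.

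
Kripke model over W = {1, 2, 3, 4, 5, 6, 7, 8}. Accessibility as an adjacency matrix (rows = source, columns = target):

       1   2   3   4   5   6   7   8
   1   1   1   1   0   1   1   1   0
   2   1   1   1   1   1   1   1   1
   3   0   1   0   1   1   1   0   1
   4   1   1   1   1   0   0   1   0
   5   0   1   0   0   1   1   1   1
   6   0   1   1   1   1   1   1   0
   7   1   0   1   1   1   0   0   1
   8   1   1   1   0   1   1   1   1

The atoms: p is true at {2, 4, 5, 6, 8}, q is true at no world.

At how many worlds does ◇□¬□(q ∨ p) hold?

1: successors {1, 2, 3, 5, 6, 7}; □¬□(q ∨ p) there: 1:F, 2:F, 3:T, 5:T, 6:F, 7:F. ✓
2: successors {1, 2, 3, 4, 5, 6, 7, 8}; □¬□(q ∨ p) there: 1:F, 2:F, 3:T, 4:F, 5:T, 6:F, 7:F, 8:F. ✓
3: successors {2, 4, 5, 6, 8}; □¬□(q ∨ p) there: 2:F, 4:F, 5:T, 6:F, 8:F. ✓
4: successors {1, 2, 3, 4, 7}; □¬□(q ∨ p) there: 1:F, 2:F, 3:T, 4:F, 7:F. ✓
5: successors {2, 5, 6, 7, 8}; □¬□(q ∨ p) there: 2:F, 5:T, 6:F, 7:F, 8:F. ✓
6: successors {2, 3, 4, 5, 6, 7}; □¬□(q ∨ p) there: 2:F, 3:T, 4:F, 5:T, 6:F, 7:F. ✓
7: successors {1, 3, 4, 5, 8}; □¬□(q ∨ p) there: 1:F, 3:T, 4:F, 5:T, 8:F. ✓
8: successors {1, 2, 3, 5, 6, 7, 8}; □¬□(q ∨ p) there: 1:F, 2:F, 3:T, 5:T, 6:F, 7:F, 8:F. ✓
Satisfying worlds: {1, 2, 3, 4, 5, 6, 7, 8}.

8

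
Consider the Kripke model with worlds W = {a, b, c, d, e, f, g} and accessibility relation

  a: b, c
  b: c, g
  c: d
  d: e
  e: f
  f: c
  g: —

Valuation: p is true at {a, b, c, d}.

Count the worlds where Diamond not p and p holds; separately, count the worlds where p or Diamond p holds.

2 and 5

For Diamond not p and p:
a: Diamond not p is F, p is T. ✗
b: Diamond not p is T, p is T. ✓
c: Diamond not p is F, p is T. ✗
d: Diamond not p is T, p is T. ✓
e: Diamond not p is T, p is F. ✗
f: Diamond not p is F, p is F. ✗
g: Diamond not p is F, p is F. ✗
— 2 worlds.
For p or Diamond p:
a: p is T, Diamond p is T. ✓
b: p is T, Diamond p is T. ✓
c: p is T, Diamond p is T. ✓
d: p is T, Diamond p is F. ✓
e: p is F, Diamond p is F. ✗
f: p is F, Diamond p is T. ✓
g: p is F, Diamond p is F. ✗
— 5 worlds.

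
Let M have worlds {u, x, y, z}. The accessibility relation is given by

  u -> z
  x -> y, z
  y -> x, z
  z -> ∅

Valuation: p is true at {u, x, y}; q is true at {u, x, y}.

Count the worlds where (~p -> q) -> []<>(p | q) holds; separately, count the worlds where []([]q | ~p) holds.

1 and 2

For (~p -> q) -> []<>(p | q):
u: ~p -> q is T, []<>(p | q) is F. ✗
x: ~p -> q is T, []<>(p | q) is F. ✗
y: ~p -> q is T, []<>(p | q) is F. ✗
z: ~p -> q is F, []<>(p | q) is T. ✓
— 1 world.
For []([]q | ~p):
u: successors {z}; []q | ~p there: z:T. ✓
x: successors {y, z}; []q | ~p there: y:F, z:T. ✗
y: successors {x, z}; []q | ~p there: x:F, z:T. ✗
z: no successors, so []([]q | ~p) holds vacuously. ✓
— 2 worlds.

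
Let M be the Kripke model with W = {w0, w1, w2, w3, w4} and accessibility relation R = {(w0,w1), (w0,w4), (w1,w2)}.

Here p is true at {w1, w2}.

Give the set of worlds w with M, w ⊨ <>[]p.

w0: successors {w1, w4}; []p there: w1:T, w4:T. ✓
w1: successors {w2}; []p there: w2:T. ✓
w2: no successors, so <>[]p fails. ✗
w3: no successors, so <>[]p fails. ✗
w4: no successors, so <>[]p fails. ✗

{w0, w1}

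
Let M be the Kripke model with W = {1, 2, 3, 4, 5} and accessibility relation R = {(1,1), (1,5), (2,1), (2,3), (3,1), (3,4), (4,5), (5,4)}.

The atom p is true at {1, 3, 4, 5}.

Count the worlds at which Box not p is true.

1: successors {1, 5}; not p there: 1:F, 5:F. ✗
2: successors {1, 3}; not p there: 1:F, 3:F. ✗
3: successors {1, 4}; not p there: 1:F, 4:F. ✗
4: successors {5}; not p there: 5:F. ✗
5: successors {4}; not p there: 4:F. ✗
Satisfying worlds: ∅.

0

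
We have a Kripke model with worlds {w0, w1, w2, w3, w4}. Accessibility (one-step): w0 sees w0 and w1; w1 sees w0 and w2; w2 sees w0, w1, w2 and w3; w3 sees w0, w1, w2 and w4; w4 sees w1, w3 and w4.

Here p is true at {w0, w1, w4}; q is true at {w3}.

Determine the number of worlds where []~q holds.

w0: successors {w0, w1}; ~q there: w0:T, w1:T. ✓
w1: successors {w0, w2}; ~q there: w0:T, w2:T. ✓
w2: successors {w0, w1, w2, w3}; ~q there: w0:T, w1:T, w2:T, w3:F. ✗
w3: successors {w0, w1, w2, w4}; ~q there: w0:T, w1:T, w2:T, w4:T. ✓
w4: successors {w1, w3, w4}; ~q there: w1:T, w3:F, w4:T. ✗
Satisfying worlds: {w0, w1, w3}.

3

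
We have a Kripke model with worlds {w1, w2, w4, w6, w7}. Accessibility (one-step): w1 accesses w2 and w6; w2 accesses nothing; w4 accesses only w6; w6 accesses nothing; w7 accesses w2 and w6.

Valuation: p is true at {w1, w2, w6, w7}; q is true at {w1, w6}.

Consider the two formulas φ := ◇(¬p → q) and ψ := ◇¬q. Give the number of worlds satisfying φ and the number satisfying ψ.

For ◇(¬p → q):
w1: successors {w2, w6}; ¬p → q there: w2:T, w6:T. ✓
w2: no successors, so ◇(¬p → q) fails. ✗
w4: successors {w6}; ¬p → q there: w6:T. ✓
w6: no successors, so ◇(¬p → q) fails. ✗
w7: successors {w2, w6}; ¬p → q there: w2:T, w6:T. ✓
— 3 worlds.
For ◇¬q:
w1: successors {w2, w6}; ¬q there: w2:T, w6:F. ✓
w2: no successors, so ◇¬q fails. ✗
w4: successors {w6}; ¬q there: w6:F. ✗
w6: no successors, so ◇¬q fails. ✗
w7: successors {w2, w6}; ¬q there: w2:T, w6:F. ✓
— 2 worlds.

3 and 2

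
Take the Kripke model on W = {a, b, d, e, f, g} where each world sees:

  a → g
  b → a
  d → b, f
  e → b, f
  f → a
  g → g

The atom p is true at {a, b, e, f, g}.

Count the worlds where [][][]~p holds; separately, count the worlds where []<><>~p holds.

0 and 0

For [][][]~p:
a: successors {g}; [][]~p there: g:F. ✗
b: successors {a}; [][]~p there: a:F. ✗
d: successors {b, f}; [][]~p there: b:F, f:F. ✗
e: successors {b, f}; [][]~p there: b:F, f:F. ✗
f: successors {a}; [][]~p there: a:F. ✗
g: successors {g}; [][]~p there: g:F. ✗
— 0 worlds.
For []<><>~p:
a: successors {g}; <><>~p there: g:F. ✗
b: successors {a}; <><>~p there: a:F. ✗
d: successors {b, f}; <><>~p there: b:F, f:F. ✗
e: successors {b, f}; <><>~p there: b:F, f:F. ✗
f: successors {a}; <><>~p there: a:F. ✗
g: successors {g}; <><>~p there: g:F. ✗
— 0 worlds.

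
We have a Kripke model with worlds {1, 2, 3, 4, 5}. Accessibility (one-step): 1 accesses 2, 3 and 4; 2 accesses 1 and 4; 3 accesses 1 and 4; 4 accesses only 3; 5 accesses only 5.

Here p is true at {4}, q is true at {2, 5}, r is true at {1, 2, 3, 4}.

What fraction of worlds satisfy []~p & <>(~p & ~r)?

1: []~p is F, <>(~p & ~r) is F. ✗
2: []~p is F, <>(~p & ~r) is F. ✗
3: []~p is F, <>(~p & ~r) is F. ✗
4: []~p is T, <>(~p & ~r) is F. ✗
5: []~p is T, <>(~p & ~r) is T. ✓
That's 1 of 5 worlds, so 1/5.

1/5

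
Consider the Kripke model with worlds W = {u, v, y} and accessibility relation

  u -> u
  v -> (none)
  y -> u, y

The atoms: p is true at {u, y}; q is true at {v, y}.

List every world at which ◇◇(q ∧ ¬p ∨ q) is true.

{y}

u: successors {u}; ◇(q ∧ ¬p ∨ q) there: u:F. ✗
v: no successors, so ◇◇(q ∧ ¬p ∨ q) fails. ✗
y: successors {u, y}; ◇(q ∧ ¬p ∨ q) there: u:F, y:T. ✓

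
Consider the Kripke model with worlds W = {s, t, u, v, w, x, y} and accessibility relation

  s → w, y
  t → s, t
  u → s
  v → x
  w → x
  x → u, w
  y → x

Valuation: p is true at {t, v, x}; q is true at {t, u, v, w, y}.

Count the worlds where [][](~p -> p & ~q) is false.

6

s: successors {w, y}; [](~p -> p & ~q) there: w:T, y:T. ✓
t: successors {s, t}; [](~p -> p & ~q) there: s:F, t:F. ✗
u: successors {s}; [](~p -> p & ~q) there: s:F. ✗
v: successors {x}; [](~p -> p & ~q) there: x:F. ✗
w: successors {x}; [](~p -> p & ~q) there: x:F. ✗
x: successors {u, w}; [](~p -> p & ~q) there: u:F, w:T. ✗
y: successors {x}; [](~p -> p & ~q) there: x:F. ✗
Satisfying worlds: {s}.
So [][](~p -> p & ~q) fails at the other 6 worlds.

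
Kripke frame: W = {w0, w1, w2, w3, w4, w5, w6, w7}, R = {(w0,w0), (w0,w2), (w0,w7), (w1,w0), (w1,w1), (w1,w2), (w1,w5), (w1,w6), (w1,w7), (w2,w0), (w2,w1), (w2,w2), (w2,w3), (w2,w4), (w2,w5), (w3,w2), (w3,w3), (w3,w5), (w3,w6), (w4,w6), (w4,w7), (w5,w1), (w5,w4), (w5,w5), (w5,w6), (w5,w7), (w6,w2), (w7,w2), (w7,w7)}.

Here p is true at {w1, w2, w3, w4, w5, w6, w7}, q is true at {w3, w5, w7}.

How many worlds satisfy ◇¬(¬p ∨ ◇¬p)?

w0: successors {w0, w2, w7}; ¬(¬p ∨ ◇¬p) there: w0:F, w2:F, w7:T. ✓
w1: successors {w0, w1, w2, w5, w6, w7}; ¬(¬p ∨ ◇¬p) there: w0:F, w1:F, w2:F, w5:T, w6:T, w7:T. ✓
w2: successors {w0, w1, w2, w3, w4, w5}; ¬(¬p ∨ ◇¬p) there: w0:F, w1:F, w2:F, w3:T, w4:T, w5:T. ✓
w3: successors {w2, w3, w5, w6}; ¬(¬p ∨ ◇¬p) there: w2:F, w3:T, w5:T, w6:T. ✓
w4: successors {w6, w7}; ¬(¬p ∨ ◇¬p) there: w6:T, w7:T. ✓
w5: successors {w1, w4, w5, w6, w7}; ¬(¬p ∨ ◇¬p) there: w1:F, w4:T, w5:T, w6:T, w7:T. ✓
w6: successors {w2}; ¬(¬p ∨ ◇¬p) there: w2:F. ✗
w7: successors {w2, w7}; ¬(¬p ∨ ◇¬p) there: w2:F, w7:T. ✓
Satisfying worlds: {w0, w1, w2, w3, w4, w5, w7}.

7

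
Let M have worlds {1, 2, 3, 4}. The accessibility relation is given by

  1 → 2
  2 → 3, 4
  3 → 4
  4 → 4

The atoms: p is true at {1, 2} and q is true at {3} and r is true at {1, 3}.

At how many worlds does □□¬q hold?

1: successors {2}; □¬q there: 2:F. ✗
2: successors {3, 4}; □¬q there: 3:T, 4:T. ✓
3: successors {4}; □¬q there: 4:T. ✓
4: successors {4}; □¬q there: 4:T. ✓
Satisfying worlds: {2, 3, 4}.

3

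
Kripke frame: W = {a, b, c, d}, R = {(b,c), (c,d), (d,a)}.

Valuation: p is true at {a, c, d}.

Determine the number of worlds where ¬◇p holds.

1

a: ◇p is F. ✓
b: ◇p is T. ✗
c: ◇p is T. ✗
d: ◇p is T. ✗
Satisfying worlds: {a}.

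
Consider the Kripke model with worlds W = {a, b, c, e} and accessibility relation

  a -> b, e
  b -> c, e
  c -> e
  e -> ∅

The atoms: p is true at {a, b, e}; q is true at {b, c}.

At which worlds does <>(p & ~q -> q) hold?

a: successors {b, e}; p & ~q -> q there: b:T, e:F. ✓
b: successors {c, e}; p & ~q -> q there: c:T, e:F. ✓
c: successors {e}; p & ~q -> q there: e:F. ✗
e: no successors, so <>(p & ~q -> q) fails. ✗

{a, b}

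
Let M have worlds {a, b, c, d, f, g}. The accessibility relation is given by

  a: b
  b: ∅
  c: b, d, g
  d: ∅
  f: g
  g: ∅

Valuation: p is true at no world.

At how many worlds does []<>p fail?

a: successors {b}; <>p there: b:F. ✗
b: no successors, so []<>p holds vacuously. ✓
c: successors {b, d, g}; <>p there: b:F, d:F, g:F. ✗
d: no successors, so []<>p holds vacuously. ✓
f: successors {g}; <>p there: g:F. ✗
g: no successors, so []<>p holds vacuously. ✓
Satisfying worlds: {b, d, g}.
So []<>p fails at the other 3 worlds.

3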